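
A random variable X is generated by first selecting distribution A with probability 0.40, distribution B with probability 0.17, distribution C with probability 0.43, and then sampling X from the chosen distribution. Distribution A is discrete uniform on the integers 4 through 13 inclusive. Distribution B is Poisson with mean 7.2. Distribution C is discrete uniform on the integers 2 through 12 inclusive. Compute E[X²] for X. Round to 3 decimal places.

For each component E[X²] = Var + (mean)², giving A: 80.5; B: 59.04; C: 59.
Overall E[X²] = 0.4·80.5 + 0.17·59.04 + 0.43·59 = 67.6068.

67.607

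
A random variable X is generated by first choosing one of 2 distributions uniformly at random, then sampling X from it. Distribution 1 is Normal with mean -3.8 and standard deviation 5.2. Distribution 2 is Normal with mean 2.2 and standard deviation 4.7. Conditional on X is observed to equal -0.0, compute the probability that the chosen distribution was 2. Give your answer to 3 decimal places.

Likelihoods f(-0.0 | ·): 1: 0.0587415; 2: 0.0760737.
Posterior ∝ prior × likelihood. Numerator for 2: 0.5·0.0760737 = 0.0380368.
Normalizing constant: 0.5·0.0587415 + 0.5·0.0760737 = 0.0674076.
P(2 | observation) = 0.0380368 / 0.0674076 = 0.564281.

0.564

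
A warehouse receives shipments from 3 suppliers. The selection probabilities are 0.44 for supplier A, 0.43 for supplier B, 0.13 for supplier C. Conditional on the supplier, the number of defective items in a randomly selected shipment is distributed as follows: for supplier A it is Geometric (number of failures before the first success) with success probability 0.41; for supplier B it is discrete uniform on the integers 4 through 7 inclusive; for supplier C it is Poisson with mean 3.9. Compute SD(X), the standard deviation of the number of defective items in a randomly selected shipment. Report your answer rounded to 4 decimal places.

Per component, A: μ=1.43902, E[X²]=5.58061; B: μ=5.5, E[X²]=31.5; C: μ=3.9, E[X²]=19.11.
E[X] = 0.44·1.43902 + 0.43·5.5 + 0.13·3.9 = 3.50517.
E[X²] = 0.44·5.58061 + 0.43·31.5 + 0.13·19.11 = 18.4848.
Var(X) = E[X²] − (E[X])² = 18.4848 − 12.2862 = 6.19855.
SD(X) = √6.19855 = 2.48969.

2.4897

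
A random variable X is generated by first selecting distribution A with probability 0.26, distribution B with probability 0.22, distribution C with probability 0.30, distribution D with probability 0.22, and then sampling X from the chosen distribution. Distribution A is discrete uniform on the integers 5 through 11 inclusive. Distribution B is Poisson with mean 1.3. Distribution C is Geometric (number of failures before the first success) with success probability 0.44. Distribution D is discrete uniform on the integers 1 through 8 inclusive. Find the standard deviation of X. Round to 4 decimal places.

Per component, A: μ=8, E[X²]=68; B: μ=1.3, E[X²]=2.99; C: μ=1.27273, E[X²]=4.5124; D: μ=4.5, E[X²]=25.5.
E[X] = 0.26·8 + 0.22·1.3 + 0.3·1.27273 + 0.22·4.5 = 3.73782.
E[X²] = 0.26·68 + 0.22·2.99 + 0.3·4.5124 + 0.22·25.5 = 25.3015.
Var(X) = E[X²] − (E[X])² = 25.3015 − 13.9713 = 11.3302.
SD(X) = √11.3302 = 3.36604.

3.3660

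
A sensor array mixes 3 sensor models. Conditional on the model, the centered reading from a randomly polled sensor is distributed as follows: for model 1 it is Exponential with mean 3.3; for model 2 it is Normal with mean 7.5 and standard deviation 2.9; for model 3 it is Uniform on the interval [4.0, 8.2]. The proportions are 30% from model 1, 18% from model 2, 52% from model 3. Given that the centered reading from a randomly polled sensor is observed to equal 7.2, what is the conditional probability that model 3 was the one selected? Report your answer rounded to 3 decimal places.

Likelihoods f(7.2 | ·): 1: 0.0341928; 2: 0.136832; 3: 0.238095.
Posterior ∝ prior × likelihood. Numerator for 3: 0.52·0.238095 = 0.12381.
Normalizing constant: 0.3·0.0341928 + 0.18·0.136832 + 0.52·0.238095 = 0.158697.
P(3 | observation) = 0.12381 / 0.158697 = 0.780162.

0.780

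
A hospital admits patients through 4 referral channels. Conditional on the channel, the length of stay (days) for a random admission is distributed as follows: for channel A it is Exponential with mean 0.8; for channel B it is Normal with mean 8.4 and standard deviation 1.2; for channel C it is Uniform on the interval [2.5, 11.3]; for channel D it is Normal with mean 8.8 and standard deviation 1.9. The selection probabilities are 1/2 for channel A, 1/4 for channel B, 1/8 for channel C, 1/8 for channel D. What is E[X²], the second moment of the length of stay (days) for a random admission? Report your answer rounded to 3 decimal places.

For each component E[X²] = Var + (mean)², giving A: 1.28; B: 72; C: 54.0633; D: 81.05.
Overall E[X²] = 0.5·1.28 + 0.25·72 + 0.125·54.0633 + 0.125·81.05 = 35.5292.

35.529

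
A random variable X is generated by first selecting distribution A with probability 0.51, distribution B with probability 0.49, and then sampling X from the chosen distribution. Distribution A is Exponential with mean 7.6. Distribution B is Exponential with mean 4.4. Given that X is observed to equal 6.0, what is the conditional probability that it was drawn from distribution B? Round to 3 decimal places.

0.483

Likelihoods f(6.0 | ·): A: 0.0597479; B: 0.0581203.
Posterior ∝ prior × likelihood. Numerator for B: 0.49·0.0581203 = 0.0284789.
Normalizing constant: 0.51·0.0597479 + 0.49·0.0581203 = 0.0589503.
P(B | observation) = 0.0284789 / 0.0589503 = 0.4831.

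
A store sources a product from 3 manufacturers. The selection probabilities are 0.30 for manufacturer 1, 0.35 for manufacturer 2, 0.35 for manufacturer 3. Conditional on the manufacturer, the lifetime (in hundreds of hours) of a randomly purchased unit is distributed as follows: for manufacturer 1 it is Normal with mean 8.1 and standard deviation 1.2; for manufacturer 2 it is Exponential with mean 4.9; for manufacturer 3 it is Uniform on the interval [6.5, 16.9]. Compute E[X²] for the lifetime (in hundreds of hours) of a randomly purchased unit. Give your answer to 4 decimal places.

87.9882

For each component E[X²] = Var + (mean)², giving 1: 67.05; 2: 48.02; 3: 145.903.
Overall E[X²] = 0.3·67.05 + 0.35·48.02 + 0.35·145.903 = 87.9882.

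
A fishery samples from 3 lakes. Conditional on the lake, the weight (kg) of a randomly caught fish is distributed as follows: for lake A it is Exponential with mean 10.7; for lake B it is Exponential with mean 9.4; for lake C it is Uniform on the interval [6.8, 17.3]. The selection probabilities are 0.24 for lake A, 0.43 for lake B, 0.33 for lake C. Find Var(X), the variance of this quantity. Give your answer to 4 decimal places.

Per component, A: μ=10.7, E[X²]=228.98; B: μ=9.4, E[X²]=176.72; C: μ=12.05, E[X²]=154.39.
E[X] = 0.24·10.7 + 0.43·9.4 + 0.33·12.05 = 10.5865.
E[X²] = 0.24·228.98 + 0.43·176.72 + 0.33·154.39 = 181.894.
Var(X) = E[X²] − (E[X])² = 181.894 − 112.074 = 69.8195.

69.8195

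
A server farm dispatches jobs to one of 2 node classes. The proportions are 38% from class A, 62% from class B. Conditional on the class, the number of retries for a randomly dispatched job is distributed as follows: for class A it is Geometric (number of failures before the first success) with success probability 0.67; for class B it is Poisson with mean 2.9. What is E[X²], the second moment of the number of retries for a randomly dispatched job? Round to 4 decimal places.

For each component E[X²] = Var + (mean)², giving A: 0.977723; B: 11.31.
Overall E[X²] = 0.38·0.977723 + 0.62·11.31 = 7.38373.

7.3837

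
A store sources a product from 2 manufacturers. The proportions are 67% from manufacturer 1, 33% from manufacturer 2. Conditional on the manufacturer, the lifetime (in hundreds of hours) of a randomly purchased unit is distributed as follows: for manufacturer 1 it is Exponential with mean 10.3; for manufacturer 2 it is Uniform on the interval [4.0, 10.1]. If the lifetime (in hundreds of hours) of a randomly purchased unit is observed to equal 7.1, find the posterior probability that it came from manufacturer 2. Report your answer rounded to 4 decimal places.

0.6236

Likelihoods f(7.1 | ·): 1: 0.0487298; 2: 0.163934.
Posterior ∝ prior × likelihood. Numerator for 2: 0.33·0.163934 = 0.0540984.
Normalizing constant: 0.67·0.0487298 + 0.33·0.163934 = 0.0867473.
P(2 | observation) = 0.0540984 / 0.0867473 = 0.623631.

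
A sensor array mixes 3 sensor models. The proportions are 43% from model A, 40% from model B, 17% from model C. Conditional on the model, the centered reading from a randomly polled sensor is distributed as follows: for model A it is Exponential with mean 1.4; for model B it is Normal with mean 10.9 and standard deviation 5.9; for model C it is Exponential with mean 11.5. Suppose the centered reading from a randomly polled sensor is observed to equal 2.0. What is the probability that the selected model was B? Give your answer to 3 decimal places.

Likelihoods f(2.0 | ·): A: 0.171179; B: 0.0216741; C: 0.0730756.
Posterior ∝ prior × likelihood. Numerator for B: 0.4·0.0216741 = 0.00866963.
Normalizing constant: 0.43·0.171179 + 0.4·0.0216741 + 0.17·0.0730756 = 0.0946996.
P(B | observation) = 0.00866963 / 0.0946996 = 0.0915487.

0.092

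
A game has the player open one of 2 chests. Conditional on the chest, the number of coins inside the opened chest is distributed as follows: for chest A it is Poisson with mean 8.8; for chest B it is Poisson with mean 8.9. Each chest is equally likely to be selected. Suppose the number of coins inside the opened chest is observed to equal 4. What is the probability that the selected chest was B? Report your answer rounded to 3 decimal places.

0.486

Likelihoods P(X=4 | ·): A: 0.0376641; B: 0.0356556.
Posterior ∝ prior × likelihood. Numerator for B: 0.5·0.0356556 = 0.0178278.
Normalizing constant: 0.5·0.0376641 + 0.5·0.0356556 = 0.0366599.
P(B | observation) = 0.0178278 / 0.0366599 = 0.486303.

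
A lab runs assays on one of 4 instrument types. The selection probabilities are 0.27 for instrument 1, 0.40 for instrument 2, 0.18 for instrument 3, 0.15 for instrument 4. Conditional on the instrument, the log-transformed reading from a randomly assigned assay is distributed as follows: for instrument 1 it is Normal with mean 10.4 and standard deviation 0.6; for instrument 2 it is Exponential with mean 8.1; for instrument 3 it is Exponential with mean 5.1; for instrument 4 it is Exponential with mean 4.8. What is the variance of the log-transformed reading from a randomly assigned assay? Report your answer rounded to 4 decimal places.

Per component, 1: μ=10.4, E[X²]=108.52; 2: μ=8.1, E[X²]=131.22; 3: μ=5.1, E[X²]=52.02; 4: μ=4.8, E[X²]=46.08.
E[X] = 0.27·10.4 + 0.4·8.1 + 0.18·5.1 + 0.15·4.8 = 7.686.
E[X²] = 0.27·108.52 + 0.4·131.22 + 0.18·52.02 + 0.15·46.08 = 98.064.
Var(X) = E[X²] − (E[X])² = 98.064 − 59.0746 = 38.9894.

38.9894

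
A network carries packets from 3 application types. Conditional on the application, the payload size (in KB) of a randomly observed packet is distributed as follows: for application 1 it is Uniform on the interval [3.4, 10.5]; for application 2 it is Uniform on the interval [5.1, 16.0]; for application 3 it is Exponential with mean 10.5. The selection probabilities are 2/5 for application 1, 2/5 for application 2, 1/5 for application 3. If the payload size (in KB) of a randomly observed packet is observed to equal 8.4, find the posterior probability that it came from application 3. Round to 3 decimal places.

0.084

Likelihoods f(8.4 | ·): 1: 0.140845; 2: 0.0917431; 3: 0.0427932.
Posterior ∝ prior × likelihood. Numerator for 3: 0.2·0.0427932 = 0.00855865.
Normalizing constant: 0.4·0.140845 + 0.4·0.0917431 + 0.2·0.0427932 = 0.101594.
P(3 | observation) = 0.00855865 / 0.101594 = 0.0842437.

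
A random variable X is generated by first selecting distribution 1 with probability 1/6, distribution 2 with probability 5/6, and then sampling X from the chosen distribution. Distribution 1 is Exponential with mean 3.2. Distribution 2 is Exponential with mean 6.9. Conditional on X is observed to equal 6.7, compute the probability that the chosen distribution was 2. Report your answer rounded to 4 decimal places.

0.8769

Likelihoods f(6.7 | ·): 1: 0.0385076; 2: 0.0548839.
Posterior ∝ prior × likelihood. Numerator for 2: 0.833333·0.0548839 = 0.0457366.
Normalizing constant: 0.166667·0.0385076 + 0.833333·0.0548839 = 0.0521545.
P(2 | observation) = 0.0457366 / 0.0521545 = 0.876944.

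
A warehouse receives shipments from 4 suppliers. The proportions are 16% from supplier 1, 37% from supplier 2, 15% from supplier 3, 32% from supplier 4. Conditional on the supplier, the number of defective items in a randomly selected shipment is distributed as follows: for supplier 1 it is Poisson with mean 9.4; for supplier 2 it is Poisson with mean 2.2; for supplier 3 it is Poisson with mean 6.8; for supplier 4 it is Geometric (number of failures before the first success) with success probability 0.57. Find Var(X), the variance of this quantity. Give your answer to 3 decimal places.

Per component, 1: μ=9.4, E[X²]=97.76; 2: μ=2.2, E[X²]=7.04; 3: μ=6.8, E[X²]=53.04; 4: μ=0.754386, E[X²]=1.89258.
E[X] = 0.16·9.4 + 0.37·2.2 + 0.15·6.8 + 0.32·0.754386 = 3.5794.
E[X²] = 0.16·97.76 + 0.37·7.04 + 0.15·53.04 + 0.32·1.89258 = 26.808.
Var(X) = E[X²] − (E[X])² = 26.808 − 12.8121 = 13.9959.

13.996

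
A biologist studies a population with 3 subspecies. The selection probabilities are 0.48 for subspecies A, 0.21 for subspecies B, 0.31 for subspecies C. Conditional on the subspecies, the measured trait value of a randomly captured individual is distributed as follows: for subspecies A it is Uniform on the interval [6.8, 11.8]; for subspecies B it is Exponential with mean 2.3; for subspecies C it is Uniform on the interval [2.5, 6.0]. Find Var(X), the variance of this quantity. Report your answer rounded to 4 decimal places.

11.4089

Per component, A: μ=9.3, E[X²]=88.5733; B: μ=2.3, E[X²]=10.58; C: μ=4.25, E[X²]=19.0833.
E[X] = 0.48·9.3 + 0.21·2.3 + 0.31·4.25 = 6.2645.
E[X²] = 0.48·88.5733 + 0.21·10.58 + 0.31·19.0833 = 50.6528.
Var(X) = E[X²] − (E[X])² = 50.6528 − 39.244 = 11.4089.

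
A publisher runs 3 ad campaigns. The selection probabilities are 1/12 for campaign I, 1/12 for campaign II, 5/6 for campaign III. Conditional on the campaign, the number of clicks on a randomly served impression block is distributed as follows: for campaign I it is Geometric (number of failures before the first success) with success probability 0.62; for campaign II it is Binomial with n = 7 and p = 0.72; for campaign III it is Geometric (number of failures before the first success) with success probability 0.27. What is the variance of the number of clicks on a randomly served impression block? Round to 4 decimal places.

9.3635

Per component, I: μ=0.612903, E[X²]=1.3642; II: μ=5.04, E[X²]=26.8128; III: μ=2.7037, E[X²]=17.3237.
E[X] = 0.0833333·0.612903 + 0.0833333·5.04 + 0.833333·2.7037 = 2.72416.
E[X²] = 0.0833333·1.3642 + 0.0833333·26.8128 + 0.833333·17.3237 = 16.7845.
Var(X) = E[X²] − (E[X])² = 16.7845 − 7.42106 = 9.36347.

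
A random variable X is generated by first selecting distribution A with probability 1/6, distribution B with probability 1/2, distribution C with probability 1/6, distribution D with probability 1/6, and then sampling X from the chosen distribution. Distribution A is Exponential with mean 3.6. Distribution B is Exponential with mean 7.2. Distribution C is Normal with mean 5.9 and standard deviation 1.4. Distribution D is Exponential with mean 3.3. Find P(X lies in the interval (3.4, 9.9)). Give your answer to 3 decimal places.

0.451

Conditional on each component, P(3.4 < X < 9.9): A: 0.324968; B: 0.370775; C: 0.96079; D: 0.307112.
By total probability, P(3.4 < X < 9.9) = 0.166667·0.324968 + 0.5·0.370775 + 0.166667·0.96079 + 0.166667·0.307112 = 0.450866.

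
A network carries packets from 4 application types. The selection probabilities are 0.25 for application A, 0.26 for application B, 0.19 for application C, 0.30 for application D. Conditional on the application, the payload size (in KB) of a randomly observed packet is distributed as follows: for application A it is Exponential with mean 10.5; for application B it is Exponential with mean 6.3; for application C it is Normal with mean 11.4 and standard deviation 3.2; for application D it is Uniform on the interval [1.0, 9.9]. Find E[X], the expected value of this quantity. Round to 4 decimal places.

Component means — A: 10.5; B: 6.3; C: 11.4; D: 5.45.
E[X] = 0.25·10.5 + 0.26·6.3 + 0.19·11.4 + 0.3·5.45 = 8.064.

8.0640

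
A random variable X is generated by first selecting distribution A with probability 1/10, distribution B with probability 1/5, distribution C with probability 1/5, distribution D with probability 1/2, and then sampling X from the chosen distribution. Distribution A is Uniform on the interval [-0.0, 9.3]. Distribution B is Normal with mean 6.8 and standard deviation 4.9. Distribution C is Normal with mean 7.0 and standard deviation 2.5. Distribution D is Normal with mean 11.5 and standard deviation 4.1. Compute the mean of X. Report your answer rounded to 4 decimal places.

8.9750

Component means — A: 4.65; B: 6.8; C: 7; D: 11.5.
E[X] = 0.1·4.65 + 0.2·6.8 + 0.2·7 + 0.5·11.5 = 8.975.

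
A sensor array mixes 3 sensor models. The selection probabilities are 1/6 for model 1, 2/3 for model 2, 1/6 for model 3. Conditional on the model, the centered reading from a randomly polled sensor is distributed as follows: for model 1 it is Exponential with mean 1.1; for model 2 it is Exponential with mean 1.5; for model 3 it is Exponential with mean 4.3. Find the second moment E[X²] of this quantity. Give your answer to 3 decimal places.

For each component E[X²] = Var + (mean)², giving 1: 2.42; 2: 4.5; 3: 36.98.
Overall E[X²] = 0.166667·2.42 + 0.666667·4.5 + 0.166667·36.98 = 9.56667.

9.567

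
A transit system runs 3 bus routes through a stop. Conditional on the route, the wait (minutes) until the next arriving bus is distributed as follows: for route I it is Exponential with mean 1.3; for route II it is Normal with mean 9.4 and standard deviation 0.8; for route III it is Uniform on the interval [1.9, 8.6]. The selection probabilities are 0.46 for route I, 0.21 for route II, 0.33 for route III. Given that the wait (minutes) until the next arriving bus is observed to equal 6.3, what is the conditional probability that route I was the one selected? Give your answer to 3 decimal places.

Likelihoods f(6.3 | ·): I: 0.00604503; II: 0.000273665; III: 0.149254.
Posterior ∝ prior × likelihood. Numerator for I: 0.46·0.00604503 = 0.00278072.
Normalizing constant: 0.46·0.00604503 + 0.21·0.000273665 + 0.33·0.149254 = 0.0520919.
P(I | observation) = 0.00278072 / 0.0520919 = 0.0533809.

0.053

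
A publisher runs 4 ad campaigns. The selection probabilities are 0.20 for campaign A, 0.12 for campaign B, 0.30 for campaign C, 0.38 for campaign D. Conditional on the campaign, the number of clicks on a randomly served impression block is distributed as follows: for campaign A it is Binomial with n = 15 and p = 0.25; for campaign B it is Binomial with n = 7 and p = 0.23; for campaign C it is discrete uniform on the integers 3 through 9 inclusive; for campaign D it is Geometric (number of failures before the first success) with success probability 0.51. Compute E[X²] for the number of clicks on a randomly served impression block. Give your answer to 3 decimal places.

For each component E[X²] = Var + (mean)², giving A: 16.875; B: 3.8318; C: 40; D: 2.807.
Overall E[X²] = 0.2·16.875 + 0.12·3.8318 + 0.3·40 + 0.38·2.807 = 16.9015.

16.901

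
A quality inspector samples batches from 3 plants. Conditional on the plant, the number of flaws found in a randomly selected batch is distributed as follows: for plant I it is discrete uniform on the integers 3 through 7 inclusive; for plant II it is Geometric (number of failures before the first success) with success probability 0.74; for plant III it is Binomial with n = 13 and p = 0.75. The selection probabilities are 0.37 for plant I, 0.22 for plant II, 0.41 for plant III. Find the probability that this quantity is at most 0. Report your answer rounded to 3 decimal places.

Conditional on each plant, P(X ≤ 0): I: 0; II: 0.74; III: 1.49012e-08.
By total probability, P(X ≤ 0) = 0.37·0 + 0.22·0.74 + 0.41·1.49012e-08 = 0.1628.

0.163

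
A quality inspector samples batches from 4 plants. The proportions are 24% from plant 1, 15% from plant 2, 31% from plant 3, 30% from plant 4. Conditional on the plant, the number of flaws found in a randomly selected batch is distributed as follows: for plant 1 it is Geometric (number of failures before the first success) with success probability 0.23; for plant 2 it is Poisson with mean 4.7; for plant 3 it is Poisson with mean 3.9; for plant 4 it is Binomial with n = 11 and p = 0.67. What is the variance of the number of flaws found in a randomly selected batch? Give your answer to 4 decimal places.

8.8607

Per component, 1: μ=3.34783, E[X²]=25.7637; 2: μ=4.7, E[X²]=26.79; 3: μ=3.9, E[X²]=19.11; 4: μ=7.37, E[X²]=56.749.
E[X] = 0.24·3.34783 + 0.15·4.7 + 0.31·3.9 + 0.3·7.37 = 4.92848.
E[X²] = 0.24·25.7637 + 0.15·26.79 + 0.31·19.11 + 0.3·56.749 = 33.1506.
Var(X) = E[X²] − (E[X])² = 33.1506 − 24.2899 = 8.86069.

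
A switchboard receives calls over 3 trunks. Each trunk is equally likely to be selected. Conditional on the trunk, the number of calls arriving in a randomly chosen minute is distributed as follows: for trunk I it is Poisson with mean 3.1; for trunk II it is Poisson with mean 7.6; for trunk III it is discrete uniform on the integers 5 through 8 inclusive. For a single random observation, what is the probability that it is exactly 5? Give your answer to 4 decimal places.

Conditional on each trunk, P(X = 5): I: 0.107477; II: 0.105742; III: 0.25.
By total probability, P(X = 5) = 0.333333·0.107477 + 0.333333·0.105742 + 0.333333·0.25 = 0.154406.

0.1544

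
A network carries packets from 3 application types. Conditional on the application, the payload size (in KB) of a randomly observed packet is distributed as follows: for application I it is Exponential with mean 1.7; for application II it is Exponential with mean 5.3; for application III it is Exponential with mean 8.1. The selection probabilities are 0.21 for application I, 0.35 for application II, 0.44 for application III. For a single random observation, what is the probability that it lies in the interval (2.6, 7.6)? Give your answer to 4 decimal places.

Conditional on each application, P(2.6 < X < 7.6): I: 0.205222; II: 0.373917; III: 0.334129.
By total probability, P(2.6 < X < 7.6) = 0.21·0.205222 + 0.35·0.373917 + 0.44·0.334129 = 0.320984.

0.3210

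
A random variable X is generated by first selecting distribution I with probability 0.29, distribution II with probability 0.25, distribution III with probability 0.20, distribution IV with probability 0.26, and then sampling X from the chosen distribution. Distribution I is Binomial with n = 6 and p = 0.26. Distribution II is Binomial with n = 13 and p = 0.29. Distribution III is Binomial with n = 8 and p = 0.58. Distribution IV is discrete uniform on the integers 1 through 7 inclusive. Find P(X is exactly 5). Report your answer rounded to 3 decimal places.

Conditional on each component, P(X = 5): I: 0.00527533; II: 0.170465; III: 0.272318; IV: 0.142857.
By total probability, P(X = 5) = 0.29·0.00527533 + 0.25·0.170465 + 0.2·0.272318 + 0.26·0.142857 = 0.135753.

0.136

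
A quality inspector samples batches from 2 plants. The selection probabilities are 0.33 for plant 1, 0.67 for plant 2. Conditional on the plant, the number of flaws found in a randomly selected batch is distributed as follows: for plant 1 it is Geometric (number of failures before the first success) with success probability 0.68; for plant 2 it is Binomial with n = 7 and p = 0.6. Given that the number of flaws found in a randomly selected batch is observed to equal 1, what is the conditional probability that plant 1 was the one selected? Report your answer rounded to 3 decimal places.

0.862

Likelihoods P(X=1 | ·): 1: 0.2176; 2: 0.0172032.
Posterior ∝ prior × likelihood. Numerator for 1: 0.33·0.2176 = 0.071808.
Normalizing constant: 0.33·0.2176 + 0.67·0.0172032 = 0.0833341.
P(1 | observation) = 0.071808 / 0.0833341 = 0.861688.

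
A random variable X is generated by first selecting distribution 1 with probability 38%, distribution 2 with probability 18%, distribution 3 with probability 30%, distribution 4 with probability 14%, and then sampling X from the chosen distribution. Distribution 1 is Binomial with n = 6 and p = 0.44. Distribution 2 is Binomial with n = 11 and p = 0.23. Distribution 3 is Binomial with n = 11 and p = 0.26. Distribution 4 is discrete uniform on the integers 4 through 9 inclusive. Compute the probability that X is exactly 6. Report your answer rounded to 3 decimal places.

Conditional on each component, P(X = 6): 1: 0.00725631; 2: 0.0185124; 3: 0.0316695; 4: 0.166667.
By total probability, P(X = 6) = 0.38·0.00725631 + 0.18·0.0185124 + 0.3·0.0316695 + 0.14·0.166667 = 0.0389238.

0.039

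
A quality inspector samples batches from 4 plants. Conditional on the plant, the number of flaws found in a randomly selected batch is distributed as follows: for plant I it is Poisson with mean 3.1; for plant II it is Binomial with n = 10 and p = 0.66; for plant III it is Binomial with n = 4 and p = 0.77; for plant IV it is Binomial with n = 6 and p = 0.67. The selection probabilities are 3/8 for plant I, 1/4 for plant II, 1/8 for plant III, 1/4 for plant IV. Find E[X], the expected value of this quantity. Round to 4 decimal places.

4.2025

Component means — I: 3.1; II: 6.6; III: 3.08; IV: 4.02.
E[X] = 0.375·3.1 + 0.25·6.6 + 0.125·3.08 + 0.25·4.02 = 4.2025.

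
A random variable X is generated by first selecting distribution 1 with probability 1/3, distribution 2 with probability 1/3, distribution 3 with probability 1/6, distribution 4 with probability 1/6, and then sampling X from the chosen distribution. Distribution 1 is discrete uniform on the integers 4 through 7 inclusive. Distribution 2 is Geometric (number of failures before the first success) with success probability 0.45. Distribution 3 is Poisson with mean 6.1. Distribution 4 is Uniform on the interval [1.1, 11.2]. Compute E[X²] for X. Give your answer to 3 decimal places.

26.842

For each component E[X²] = Var + (mean)², giving 1: 31.5; 2: 4.20988; 3: 43.31; 4: 46.3233.
Overall E[X²] = 0.333333·31.5 + 0.333333·4.20988 + 0.166667·43.31 + 0.166667·46.3233 = 26.8422.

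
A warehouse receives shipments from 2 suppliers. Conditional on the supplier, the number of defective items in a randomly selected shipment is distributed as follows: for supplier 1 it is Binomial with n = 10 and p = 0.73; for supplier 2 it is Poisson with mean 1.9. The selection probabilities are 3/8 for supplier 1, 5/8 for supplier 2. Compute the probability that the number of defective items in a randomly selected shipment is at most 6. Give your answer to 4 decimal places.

Conditional on each supplier, P(X ≤ 6): 1: 0.272576; 2: 0.996554.
By total probability, P(X ≤ 6) = 0.375·0.272576 + 0.625·0.996554 = 0.725062.

0.7251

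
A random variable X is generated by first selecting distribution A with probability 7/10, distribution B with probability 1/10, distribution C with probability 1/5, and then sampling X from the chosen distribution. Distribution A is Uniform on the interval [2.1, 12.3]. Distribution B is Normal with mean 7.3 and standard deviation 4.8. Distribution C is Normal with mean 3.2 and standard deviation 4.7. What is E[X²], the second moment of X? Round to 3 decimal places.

56.456

For each component E[X²] = Var + (mean)², giving A: 60.51; B: 76.33; C: 32.33.
Overall E[X²] = 0.7·60.51 + 0.1·76.33 + 0.2·32.33 = 56.456.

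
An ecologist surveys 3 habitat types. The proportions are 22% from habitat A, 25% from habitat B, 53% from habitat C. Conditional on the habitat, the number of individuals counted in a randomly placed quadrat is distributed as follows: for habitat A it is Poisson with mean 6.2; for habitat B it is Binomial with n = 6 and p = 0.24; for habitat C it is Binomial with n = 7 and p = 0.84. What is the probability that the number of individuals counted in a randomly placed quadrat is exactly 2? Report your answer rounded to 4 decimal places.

Conditional on each habitat, P(X = 2): A: 0.0390057; B: 0.288249; C: 0.00155374.
By total probability, P(X = 2) = 0.22·0.0390057 + 0.25·0.288249 + 0.53·0.00155374 = 0.081467.

0.0815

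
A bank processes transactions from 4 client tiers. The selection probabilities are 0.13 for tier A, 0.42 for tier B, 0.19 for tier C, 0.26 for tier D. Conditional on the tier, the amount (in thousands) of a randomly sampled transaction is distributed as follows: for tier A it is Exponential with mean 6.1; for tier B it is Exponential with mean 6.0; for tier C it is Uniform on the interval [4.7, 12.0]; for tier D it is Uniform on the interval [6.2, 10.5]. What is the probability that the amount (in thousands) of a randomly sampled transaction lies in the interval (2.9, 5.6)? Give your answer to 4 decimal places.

0.1462

Conditional on each tier, P(2.9 < X < 5.6): A: 0.222326; B: 0.223483; C: 0.123288; D: 0.
By total probability, P(2.9 < X < 5.6) = 0.13·0.222326 + 0.42·0.223483 + 0.19·0.123288 + 0.26·0 = 0.14619.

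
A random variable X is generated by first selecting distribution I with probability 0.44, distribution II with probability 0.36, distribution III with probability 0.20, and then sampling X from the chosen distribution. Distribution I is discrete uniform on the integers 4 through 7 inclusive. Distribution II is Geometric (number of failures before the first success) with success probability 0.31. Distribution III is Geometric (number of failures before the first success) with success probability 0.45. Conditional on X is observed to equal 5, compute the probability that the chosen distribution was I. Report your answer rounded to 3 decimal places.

Likelihoods P(X=5 | ·): I: 0.25; II: 0.048485; III: 0.0226478.
Posterior ∝ prior × likelihood. Numerator for I: 0.44·0.25 = 0.11.
Normalizing constant: 0.44·0.25 + 0.36·0.048485 + 0.2·0.0226478 = 0.131984.
P(I | observation) = 0.11 / 0.131984 = 0.833433.

0.833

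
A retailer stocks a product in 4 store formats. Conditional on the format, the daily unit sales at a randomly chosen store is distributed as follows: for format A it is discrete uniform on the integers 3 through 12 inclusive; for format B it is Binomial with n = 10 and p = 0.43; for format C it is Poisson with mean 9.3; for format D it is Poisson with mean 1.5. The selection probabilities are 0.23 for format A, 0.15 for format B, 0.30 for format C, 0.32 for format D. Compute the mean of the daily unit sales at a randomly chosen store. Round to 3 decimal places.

5.640

Component means — A: 7.5; B: 4.3; C: 9.3; D: 1.5.
E[X] = 0.23·7.5 + 0.15·4.3 + 0.3·9.3 + 0.32·1.5 = 5.64.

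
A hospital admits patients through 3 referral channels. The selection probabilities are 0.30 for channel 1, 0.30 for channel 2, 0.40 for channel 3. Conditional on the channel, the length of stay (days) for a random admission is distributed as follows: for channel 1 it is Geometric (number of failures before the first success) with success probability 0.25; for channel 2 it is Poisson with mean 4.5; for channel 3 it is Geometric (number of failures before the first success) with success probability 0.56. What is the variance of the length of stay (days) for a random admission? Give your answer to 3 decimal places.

7.958

Per component, 1: μ=3, E[X²]=21; 2: μ=4.5, E[X²]=24.75; 3: μ=0.785714, E[X²]=2.02041.
E[X] = 0.3·3 + 0.3·4.5 + 0.4·0.785714 = 2.56429.
E[X²] = 0.3·21 + 0.3·24.75 + 0.4·2.02041 = 14.5332.
Var(X) = E[X²] − (E[X])² = 14.5332 − 6.57556 = 7.9576.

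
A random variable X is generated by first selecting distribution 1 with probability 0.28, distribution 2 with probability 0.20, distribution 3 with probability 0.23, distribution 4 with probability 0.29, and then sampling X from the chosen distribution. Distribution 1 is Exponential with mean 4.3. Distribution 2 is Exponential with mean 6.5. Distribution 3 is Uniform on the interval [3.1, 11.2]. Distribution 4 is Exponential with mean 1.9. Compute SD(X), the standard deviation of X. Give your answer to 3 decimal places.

Per component, 1: μ=4.3, E[X²]=36.98; 2: μ=6.5, E[X²]=84.5; 3: μ=7.15, E[X²]=56.59; 4: μ=1.9, E[X²]=7.22.
E[X] = 0.28·4.3 + 0.2·6.5 + 0.23·7.15 + 0.29·1.9 = 4.6995.
E[X²] = 0.28·36.98 + 0.2·84.5 + 0.23·56.59 + 0.29·7.22 = 42.3639.
Var(X) = E[X²] − (E[X])² = 42.3639 − 22.0853 = 20.2786.
SD(X) = √20.2786 = 4.50318.

4.503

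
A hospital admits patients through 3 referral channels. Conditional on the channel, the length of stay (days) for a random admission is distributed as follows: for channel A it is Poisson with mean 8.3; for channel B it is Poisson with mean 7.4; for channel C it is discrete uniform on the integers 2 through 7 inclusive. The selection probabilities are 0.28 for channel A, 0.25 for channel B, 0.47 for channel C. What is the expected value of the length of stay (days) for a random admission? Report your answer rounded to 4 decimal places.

6.2890

Component means — A: 8.3; B: 7.4; C: 4.5.
E[X] = 0.28·8.3 + 0.25·7.4 + 0.47·4.5 = 6.289.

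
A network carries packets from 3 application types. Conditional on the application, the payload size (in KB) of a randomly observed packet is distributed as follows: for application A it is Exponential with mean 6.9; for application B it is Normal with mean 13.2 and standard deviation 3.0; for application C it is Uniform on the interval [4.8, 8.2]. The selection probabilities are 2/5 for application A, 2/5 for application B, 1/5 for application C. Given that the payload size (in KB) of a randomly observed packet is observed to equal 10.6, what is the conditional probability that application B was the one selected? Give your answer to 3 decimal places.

Likelihoods f(10.6 | ·): A: 0.031187; B: 0.0913455; C: 0.
Posterior ∝ prior × likelihood. Numerator for B: 0.4·0.0913455 = 0.0365382.
Normalizing constant: 0.4·0.031187 + 0.4·0.0913455 + 0.2·0 = 0.049013.
P(B | observation) = 0.0365382 / 0.049013 = 0.74548.

0.745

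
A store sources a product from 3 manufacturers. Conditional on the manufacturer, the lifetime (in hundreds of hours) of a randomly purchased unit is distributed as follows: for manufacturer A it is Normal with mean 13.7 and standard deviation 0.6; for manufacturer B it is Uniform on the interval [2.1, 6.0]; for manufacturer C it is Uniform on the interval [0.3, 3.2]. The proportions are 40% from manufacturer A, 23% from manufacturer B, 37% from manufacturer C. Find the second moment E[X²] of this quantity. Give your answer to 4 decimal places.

80.6765

For each component E[X²] = Var + (mean)², giving A: 188.05; B: 17.67; C: 3.76333.
Overall E[X²] = 0.4·188.05 + 0.23·17.67 + 0.37·3.76333 = 80.6765.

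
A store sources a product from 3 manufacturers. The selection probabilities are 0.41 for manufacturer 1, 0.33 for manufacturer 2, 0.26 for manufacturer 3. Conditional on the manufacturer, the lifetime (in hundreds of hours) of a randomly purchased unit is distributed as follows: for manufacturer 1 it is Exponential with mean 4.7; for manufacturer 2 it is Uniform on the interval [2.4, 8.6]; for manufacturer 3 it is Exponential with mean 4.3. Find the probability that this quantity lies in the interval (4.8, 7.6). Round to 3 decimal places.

Conditional on each manufacturer, P(4.8 < X < 7.6): 1: 0.161646; 2: 0.451613; 3: 0.156727.
By total probability, P(4.8 < X < 7.6) = 0.41·0.161646 + 0.33·0.451613 + 0.26·0.156727 = 0.256056.

0.256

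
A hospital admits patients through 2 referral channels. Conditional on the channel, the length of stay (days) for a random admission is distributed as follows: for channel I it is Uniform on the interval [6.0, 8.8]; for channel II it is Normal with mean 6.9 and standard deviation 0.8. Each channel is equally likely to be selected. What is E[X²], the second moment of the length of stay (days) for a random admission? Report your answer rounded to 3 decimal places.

For each component E[X²] = Var + (mean)², giving I: 55.4133; II: 48.25.
Overall E[X²] = 0.5·55.4133 + 0.5·48.25 = 51.8317.

51.832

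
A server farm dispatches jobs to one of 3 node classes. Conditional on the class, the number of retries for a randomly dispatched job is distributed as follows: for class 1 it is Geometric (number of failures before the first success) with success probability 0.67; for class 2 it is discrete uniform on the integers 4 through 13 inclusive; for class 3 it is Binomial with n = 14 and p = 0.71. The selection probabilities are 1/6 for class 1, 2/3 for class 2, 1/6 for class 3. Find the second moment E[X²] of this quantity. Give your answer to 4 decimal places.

For each component E[X²] = Var + (mean)², giving 1: 0.977723; 2: 80.5; 3: 101.686.
Overall E[X²] = 0.166667·0.977723 + 0.666667·80.5 + 0.166667·101.686 = 70.7773.

70.7773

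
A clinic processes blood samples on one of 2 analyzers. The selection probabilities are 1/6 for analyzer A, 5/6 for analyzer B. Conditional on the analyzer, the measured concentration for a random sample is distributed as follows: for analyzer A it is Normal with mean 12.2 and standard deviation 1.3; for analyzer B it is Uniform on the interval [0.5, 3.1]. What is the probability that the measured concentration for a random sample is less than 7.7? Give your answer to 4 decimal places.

Conditional on each analyzer, P(X < 7.7): A: 0.000268549; B: 1.
By total probability, P(X < 7.7) = 0.166667·0.000268549 + 0.833333·1 = 0.833378.

0.8334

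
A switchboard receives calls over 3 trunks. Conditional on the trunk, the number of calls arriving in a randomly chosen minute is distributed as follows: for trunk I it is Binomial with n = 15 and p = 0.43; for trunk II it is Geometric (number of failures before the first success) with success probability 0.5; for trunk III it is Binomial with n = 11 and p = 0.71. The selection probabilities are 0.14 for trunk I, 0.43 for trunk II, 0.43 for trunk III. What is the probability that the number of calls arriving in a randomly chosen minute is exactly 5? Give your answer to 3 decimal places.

0.050

Conditional on each trunk, P(X = 5): I: 0.159826; II: 0.015625; III: 0.0495817.
By total probability, P(X = 5) = 0.14·0.159826 + 0.43·0.015625 + 0.43·0.0495817 = 0.0504145.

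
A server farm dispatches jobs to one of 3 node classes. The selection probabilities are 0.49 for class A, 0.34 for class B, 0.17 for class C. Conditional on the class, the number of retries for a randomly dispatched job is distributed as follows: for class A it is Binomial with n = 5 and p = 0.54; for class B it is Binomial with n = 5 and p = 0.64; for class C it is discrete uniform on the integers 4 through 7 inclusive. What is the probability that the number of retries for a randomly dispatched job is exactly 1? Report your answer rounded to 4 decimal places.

0.0775

Conditional on each class, P(X = 1): A: 0.120891; B: 0.0537477; C: 0.
By total probability, P(X = 1) = 0.49·0.120891 + 0.34·0.0537477 + 0.17·0 = 0.077511.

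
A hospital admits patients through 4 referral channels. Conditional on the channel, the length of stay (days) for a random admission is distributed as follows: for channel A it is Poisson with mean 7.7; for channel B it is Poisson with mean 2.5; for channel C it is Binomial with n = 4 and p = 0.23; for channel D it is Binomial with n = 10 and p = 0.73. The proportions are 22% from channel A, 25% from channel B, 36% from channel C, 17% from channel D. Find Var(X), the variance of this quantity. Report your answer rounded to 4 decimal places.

Per component, A: μ=7.7, E[X²]=66.99; B: μ=2.5, E[X²]=8.75; C: μ=0.92, E[X²]=1.5548; D: μ=7.3, E[X²]=55.261.
E[X] = 0.22·7.7 + 0.25·2.5 + 0.36·0.92 + 0.17·7.3 = 3.8912.
E[X²] = 0.22·66.99 + 0.25·8.75 + 0.36·1.5548 + 0.17·55.261 = 26.8794.
Var(X) = E[X²] − (E[X])² = 26.8794 − 15.1414 = 11.738.

11.7380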